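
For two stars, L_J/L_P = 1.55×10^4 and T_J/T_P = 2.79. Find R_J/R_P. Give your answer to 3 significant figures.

L ∝ R²T⁴ gives R ∝ √L / T², so
R_J/R_P = √(1.55×10^4) / (2.79)² = 124.5 / 7.784 = 15.99.

16.0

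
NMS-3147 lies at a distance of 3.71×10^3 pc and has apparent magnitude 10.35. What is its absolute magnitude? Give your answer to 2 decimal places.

M = m − 5 log₁₀(d/10 pc) = 10.35 − 5 log₁₀(3.71×10^3/10)
  = 10.35 − 5 × 2.569 = 10.35 − 12.85 = -2.50.

-2.50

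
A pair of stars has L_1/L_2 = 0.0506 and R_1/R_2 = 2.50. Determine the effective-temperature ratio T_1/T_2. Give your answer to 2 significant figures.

L ∝ R²T⁴ gives T ∝ (L/R²)^(1/4), so
T_1/T_2 = (0.0506 / 2.50²)^(1/4) = (0.008096)^(1/4) = 0.3000.

0.30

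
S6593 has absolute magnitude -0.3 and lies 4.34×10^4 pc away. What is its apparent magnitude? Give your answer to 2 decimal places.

m = M + 5 log₁₀(d/10 pc) = -0.3 + 5 log₁₀(4.34×10^4/10)
  = -0.3 + 5 × 3.637 = -0.3 + 18.19 = 17.89.

17.89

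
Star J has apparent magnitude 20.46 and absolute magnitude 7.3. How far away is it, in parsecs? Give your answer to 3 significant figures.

m − M = 5 log₁₀(d/10 pc)
20.46 − (7.3) = 13.16 = 5 log₁₀(d/10)
d = 10 × 10^(13.16/5) = 10 × 10^2.632 = 4285 pc.

4.29×10^3 pc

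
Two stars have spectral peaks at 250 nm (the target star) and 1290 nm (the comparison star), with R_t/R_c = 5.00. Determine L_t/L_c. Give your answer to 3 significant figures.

Wien's law gives T ∝ 1/λ_max, so T_t/T_c = λ_c/λ_t = 1290/250 = 5.160.
Then L ∝ R²T⁴ gives L_t/L_c = (5.00)² × (5.160)⁴ = 25.00 × 708.9 = 1.772×10^4.

1.77×10^4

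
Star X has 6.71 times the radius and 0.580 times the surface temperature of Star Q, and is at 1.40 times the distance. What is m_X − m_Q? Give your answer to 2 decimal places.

-1.04

L_X/L_Q = (6.71)²(0.580)⁴ = 5.095.
F_X/F_Q = (L_X/L_Q)/(d_X/d_Q)² = 5.095/1.960 = 2.600.
m_X − m_Q = −2.5 log₁₀(2.600) = -1.04.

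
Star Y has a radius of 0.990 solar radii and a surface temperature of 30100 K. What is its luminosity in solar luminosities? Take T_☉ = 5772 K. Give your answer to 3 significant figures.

725 solar luminosities

L/L_☉ = (R/R_☉)² (T/T_☉)⁴ = (0.990)² × (30100/5772)⁴
       = 0.9801 × (5.215)⁴ = 0.9801 × 739.5 = 724.8.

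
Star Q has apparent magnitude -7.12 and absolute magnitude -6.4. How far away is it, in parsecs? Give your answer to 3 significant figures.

m − M = 5 log₁₀(d/10 pc)
-7.12 − (-6.4) = -0.72 = 5 log₁₀(d/10)
d = 10 × 10^(-0.72/5) = 10 × 10^-0.144 = 7.178 pc.

7.18 pc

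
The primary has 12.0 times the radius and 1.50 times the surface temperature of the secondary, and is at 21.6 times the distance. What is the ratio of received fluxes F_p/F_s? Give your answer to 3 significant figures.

1.56

L_p/L_s = (R_p/R_s)²(T_p/T_s)⁴ = (12.0)² × (1.50)⁴ = 729.0.
F_p/F_s = (L_p/L_s)/(d_p/d_s)² = 729.0 / (21.6)² = 1.562.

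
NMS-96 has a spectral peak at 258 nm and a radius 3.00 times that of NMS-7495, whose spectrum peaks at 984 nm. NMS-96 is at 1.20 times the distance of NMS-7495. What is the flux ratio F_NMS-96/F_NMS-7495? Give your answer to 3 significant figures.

1.32×10^3

Wien's law: T_NMS-96/T_NMS-7495 = λ_NMS-7495/λ_NMS-96 = 984/258 = 3.814.
L_NMS-96/L_NMS-7495 = (R_NMS-96/R_NMS-7495)²(T_NMS-96/T_NMS-7495)⁴ = (3.00)²(3.814)⁴ = 1904.
F_NMS-96/F_NMS-7495 = (L_NMS-96/L_NMS-7495)/(d_NMS-96/d_NMS-7495)² = 1904/(1.20)² = 1322.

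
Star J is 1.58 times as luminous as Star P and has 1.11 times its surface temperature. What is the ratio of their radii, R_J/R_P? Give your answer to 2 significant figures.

1.0

L ∝ R²T⁴ gives R ∝ √L / T², so
R_J/R_P = √(1.58) / (1.11)² = 1.257 / 1.232 = 1.020.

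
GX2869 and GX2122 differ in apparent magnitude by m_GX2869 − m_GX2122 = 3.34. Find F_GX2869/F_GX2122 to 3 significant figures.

F_GX2869/F_GX2122 = 10^(−(m_GX2869 − m_GX2122)/2.5) = 10^(-3.34/2.5) = 10^-1.336 = 0.04613.

0.0461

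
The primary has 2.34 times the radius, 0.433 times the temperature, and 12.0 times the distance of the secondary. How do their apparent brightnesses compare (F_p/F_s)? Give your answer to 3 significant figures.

L_p/L_s = (R_p/R_s)²(T_p/T_s)⁴ = (2.34)² × (0.433)⁴ = 0.1925.
F_p/F_s = (L_p/L_s)/(d_p/d_s)² = 0.1925 / (12.0)² = 0.001337.

0.00134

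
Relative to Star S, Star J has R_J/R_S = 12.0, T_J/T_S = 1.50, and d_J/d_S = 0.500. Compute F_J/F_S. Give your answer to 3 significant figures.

L_J/L_S = (R_J/R_S)²(T_J/T_S)⁴ = (12.0)² × (1.50)⁴ = 729.0.
F_J/F_S = (L_J/L_S)/(d_J/d_S)² = 729.0 / (0.500)² = 2916.

2.92×10^3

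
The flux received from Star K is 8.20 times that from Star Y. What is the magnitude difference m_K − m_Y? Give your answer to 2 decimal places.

m_K − m_Y = −2.5 log₁₀(F_K/F_Y) = −2.5 log₁₀(8.20) = −2.5 × (0.914) = -2.285.

-2.28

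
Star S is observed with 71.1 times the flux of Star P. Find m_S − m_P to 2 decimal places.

m_S − m_P = −2.5 log₁₀(F_S/F_P) = −2.5 log₁₀(71.1) = −2.5 × (1.852) = -4.630.

-4.63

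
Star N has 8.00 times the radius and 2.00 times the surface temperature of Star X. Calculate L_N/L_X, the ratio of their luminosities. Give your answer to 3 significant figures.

1.02×10^3

From the Stefan–Boltzmann law, L ∝ R²T⁴, so
L_N/L_X = (R_N/R_X)² (T_N/T_X)⁴ = (8.00)² × (2.00)⁴ = 64.00 × 16.00 = 1024.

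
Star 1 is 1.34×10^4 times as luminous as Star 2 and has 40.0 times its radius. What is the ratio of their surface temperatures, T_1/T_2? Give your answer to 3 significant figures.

L ∝ R²T⁴ gives T ∝ (L/R²)^(1/4), so
T_1/T_2 = (1.34×10^4 / 40.0²)^(1/4) = (8.375)^(1/4) = 1.701.

1.70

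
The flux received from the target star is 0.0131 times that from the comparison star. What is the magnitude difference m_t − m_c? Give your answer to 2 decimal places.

4.71

m_t − m_c = −2.5 log₁₀(F_t/F_c) = −2.5 log₁₀(0.0131) = −2.5 × (-1.883) = 4.707.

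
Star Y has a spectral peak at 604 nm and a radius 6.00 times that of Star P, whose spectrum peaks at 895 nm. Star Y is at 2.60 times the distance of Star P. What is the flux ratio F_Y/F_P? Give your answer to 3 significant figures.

25.7

Wien's law: T_Y/T_P = λ_P/λ_Y = 895/604 = 1.482.
L_Y/L_P = (R_Y/R_P)²(T_Y/T_P)⁴ = (6.00)²(1.482)⁴ = 173.6.
F_Y/F_P = (L_Y/L_P)/(d_Y/d_P)² = 173.6/(2.60)² = 25.67.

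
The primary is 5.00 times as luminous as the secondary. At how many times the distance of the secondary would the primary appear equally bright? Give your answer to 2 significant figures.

Equal flux requires L_p/d_p² = L_s/d_s², so d_p/d_s = √(L_p/L_s)
= √(5.00) = 2.236.

2.2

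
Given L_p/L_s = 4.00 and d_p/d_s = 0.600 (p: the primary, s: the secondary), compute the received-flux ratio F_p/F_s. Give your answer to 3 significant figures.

11.1

F = L/(4πd²), so F_p/F_s = (L_p/L_s) / (d_p/d_s)²
= 4.00 / (0.600)² = 4.00 / 0.3600 = 11.11.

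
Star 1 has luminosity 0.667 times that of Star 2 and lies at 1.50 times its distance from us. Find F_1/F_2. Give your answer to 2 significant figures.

F = L/(4πd²), so F_1/F_2 = (L_1/L_2) / (d_1/d_2)²
= 0.667 / (1.50)² = 0.667 / 2.250 = 0.2964.

0.30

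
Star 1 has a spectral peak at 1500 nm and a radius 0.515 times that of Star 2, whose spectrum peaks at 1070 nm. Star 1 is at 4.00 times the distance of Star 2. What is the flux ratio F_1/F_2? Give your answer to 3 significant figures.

Wien's law: T_1/T_2 = λ_2/λ_1 = 1070/1500 = 0.7133.
L_1/L_2 = (R_1/R_2)²(T_1/T_2)⁴ = (0.515)²(0.7133)⁴ = 0.06867.
F_1/F_2 = (L_1/L_2)/(d_1/d_2)² = 0.06867/(4.00)² = 0.004292.

0.00429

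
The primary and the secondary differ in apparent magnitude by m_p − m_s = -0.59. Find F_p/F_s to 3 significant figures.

F_p/F_s = 10^(−(m_p − m_s)/2.5) = 10^(0.59/2.5) = 10^0.236 = 1.722.

1.72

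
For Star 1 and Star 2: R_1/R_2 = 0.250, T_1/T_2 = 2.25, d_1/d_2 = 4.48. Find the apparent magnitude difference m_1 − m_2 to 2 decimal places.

L_1/L_2 = (0.250)²(2.25)⁴ = 1.602.
F_1/F_2 = (L_1/L_2)/(d_1/d_2)² = 1.602/20.07 = 0.07981.
m_1 − m_2 = −2.5 log₁₀(0.07981) = 2.74.

2.74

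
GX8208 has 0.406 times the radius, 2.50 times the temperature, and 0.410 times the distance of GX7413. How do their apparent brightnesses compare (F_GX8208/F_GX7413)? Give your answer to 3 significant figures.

38.3

L_GX8208/L_GX7413 = (R_GX8208/R_GX7413)²(T_GX8208/T_GX7413)⁴ = (0.406)² × (2.50)⁴ = 6.439.
F_GX8208/F_GX7413 = (L_GX8208/L_GX7413)/(d_GX8208/d_GX7413)² = 6.439 / (0.410)² = 38.30.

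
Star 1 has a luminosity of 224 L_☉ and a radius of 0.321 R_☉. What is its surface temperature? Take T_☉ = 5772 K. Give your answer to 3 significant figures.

3.94×10^4 K

T/T_☉ = (L/L_☉)^(1/4) / (R/R_☉)^(1/2)
T = 5772 × (224)^(1/4) / √(0.321) = 5772 × 3.869 / 0.5666 = 3.941×10^4 K.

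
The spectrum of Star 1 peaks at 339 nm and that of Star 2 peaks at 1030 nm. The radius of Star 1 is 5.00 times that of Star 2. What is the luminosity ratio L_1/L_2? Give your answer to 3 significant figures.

Wien's law gives T ∝ 1/λ_max, so T_1/T_2 = λ_2/λ_1 = 1030/339 = 3.038.
Then L ∝ R²T⁴ gives L_1/L_2 = (5.00)² × (3.038)⁴ = 25.00 × 85.22 = 2131.

2.13×10^3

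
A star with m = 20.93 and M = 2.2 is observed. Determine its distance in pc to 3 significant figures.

m − M = 5 log₁₀(d/10 pc)
20.93 − (2.2) = 18.73 = 5 log₁₀(d/10)
d = 10 × 10^(18.73/5) = 10 × 10^3.746 = 5.572×10^4 pc.

5.57×10^4 pc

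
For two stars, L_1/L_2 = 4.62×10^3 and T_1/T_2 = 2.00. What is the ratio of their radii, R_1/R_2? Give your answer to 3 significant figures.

L ∝ R²T⁴ gives R ∝ √L / T², so
R_1/R_2 = √(4.62×10^3) / (2.00)² = 67.97 / 4.000 = 16.99.

17.0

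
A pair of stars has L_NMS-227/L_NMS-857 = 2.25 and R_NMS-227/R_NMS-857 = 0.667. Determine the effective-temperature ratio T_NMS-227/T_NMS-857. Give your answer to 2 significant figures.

1.5

L ∝ R²T⁴ gives T ∝ (L/R²)^(1/4), so
T_NMS-227/T_NMS-857 = (2.25 / 0.667²)^(1/4) = (5.057)^(1/4) = 1.500.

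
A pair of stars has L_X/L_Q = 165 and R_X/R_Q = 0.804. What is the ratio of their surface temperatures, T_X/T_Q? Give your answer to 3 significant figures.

L ∝ R²T⁴ gives T ∝ (L/R²)^(1/4), so
T_X/T_Q = (165 / 0.804²)^(1/4) = (255.3)^(1/4) = 3.997.

4.00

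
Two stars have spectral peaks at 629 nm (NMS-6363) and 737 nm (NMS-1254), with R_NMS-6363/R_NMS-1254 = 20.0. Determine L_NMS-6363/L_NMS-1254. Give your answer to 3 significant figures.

Wien's law gives T ∝ 1/λ_max, so T_NMS-6363/T_NMS-1254 = λ_NMS-1254/λ_NMS-6363 = 737/629 = 1.172.
Then L ∝ R²T⁴ gives L_NMS-6363/L_NMS-1254 = (20.0)² × (1.172)⁴ = 400.0 × 1.885 = 753.9.

754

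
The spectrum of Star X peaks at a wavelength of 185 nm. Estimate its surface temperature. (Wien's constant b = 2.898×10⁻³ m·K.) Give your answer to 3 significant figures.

1.57×10^4 K

T = b/λ_max = 2.898×10⁻³ / (185×10⁻⁹) = 1.566×10^4 K.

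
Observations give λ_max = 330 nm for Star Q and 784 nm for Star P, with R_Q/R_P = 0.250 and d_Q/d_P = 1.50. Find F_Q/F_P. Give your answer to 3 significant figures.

0.885

Wien's law: T_Q/T_P = λ_P/λ_Q = 784/330 = 2.376.
L_Q/L_P = (R_Q/R_P)²(T_Q/T_P)⁴ = (0.250)²(2.376)⁴ = 1.991.
F_Q/F_P = (L_Q/L_P)/(d_Q/d_P)² = 1.991/(1.50)² = 0.8849.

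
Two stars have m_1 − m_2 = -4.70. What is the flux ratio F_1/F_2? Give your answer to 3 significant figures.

75.9

F_1/F_2 = 10^(−(m_1 − m_2)/2.5) = 10^(4.70/2.5) = 10^1.880 = 75.86.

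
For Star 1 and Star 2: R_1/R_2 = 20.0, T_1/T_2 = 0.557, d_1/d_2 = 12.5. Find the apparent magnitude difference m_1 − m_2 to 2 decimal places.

L_1/L_2 = (20.0)²(0.557)⁴ = 38.50.
F_1/F_2 = (L_1/L_2)/(d_1/d_2)² = 38.50/156.2 = 0.2464.
m_1 − m_2 = −2.5 log₁₀(0.2464) = 1.52.

1.52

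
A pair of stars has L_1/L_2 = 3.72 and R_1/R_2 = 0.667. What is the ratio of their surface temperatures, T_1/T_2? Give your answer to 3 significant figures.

L ∝ R²T⁴ gives T ∝ (L/R²)^(1/4), so
T_1/T_2 = (3.72 / 0.667²)^(1/4) = (8.362)^(1/4) = 1.700.

1.70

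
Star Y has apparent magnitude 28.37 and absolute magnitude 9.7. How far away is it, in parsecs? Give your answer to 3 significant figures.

m − M = 5 log₁₀(d/10 pc)
28.37 − (9.7) = 18.67 = 5 log₁₀(d/10)
d = 10 × 10^(18.67/5) = 10 × 10^3.734 = 5.420×10^4 pc.

5.42×10^4 pc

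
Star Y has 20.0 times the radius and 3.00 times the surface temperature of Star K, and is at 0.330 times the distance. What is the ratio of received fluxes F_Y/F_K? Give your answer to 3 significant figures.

2.98×10^5

L_Y/L_K = (R_Y/R_K)²(T_Y/T_K)⁴ = (20.0)² × (3.00)⁴ = 3.240×10^4.
F_Y/F_K = (L_Y/L_K)/(d_Y/d_K)² = 3.240×10^4 / (0.330)² = 2.975×10^5.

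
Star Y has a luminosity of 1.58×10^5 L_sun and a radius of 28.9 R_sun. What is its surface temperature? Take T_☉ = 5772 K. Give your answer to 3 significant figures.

2.14×10^4 K

T/T_☉ = (L/L_☉)^(1/4) / (R/R_☉)^(1/2)
T = 5772 × (1.58×10^5)^(1/4) / √(28.9) = 5772 × 19.94 / 5.376 = 2.141×10^4 K.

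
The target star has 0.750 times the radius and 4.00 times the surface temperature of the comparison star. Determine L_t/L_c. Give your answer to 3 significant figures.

144

From the Stefan–Boltzmann law, L ∝ R²T⁴, so
L_t/L_c = (R_t/R_c)² (T_t/T_c)⁴ = (0.750)² × (4.00)⁴ = 0.5625 × 256.0 = 144.0.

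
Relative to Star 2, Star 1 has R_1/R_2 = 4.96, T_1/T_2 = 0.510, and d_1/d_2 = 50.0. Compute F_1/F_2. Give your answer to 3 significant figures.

6.66×10^-4

L_1/L_2 = (R_1/R_2)²(T_1/T_2)⁴ = (4.96)² × (0.510)⁴ = 1.664.
F_1/F_2 = (L_1/L_2)/(d_1/d_2)² = 1.664 / (50.0)² = 6.657×10^-4.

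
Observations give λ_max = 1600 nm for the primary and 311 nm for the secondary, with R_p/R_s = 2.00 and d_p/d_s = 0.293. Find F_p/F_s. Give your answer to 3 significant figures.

Wien's law: T_p/T_s = λ_s/λ_p = 311/1600 = 0.1944.
L_p/L_s = (R_p/R_s)²(T_p/T_s)⁴ = (2.00)²(0.1944)⁴ = 0.005710.
F_p/F_s = (L_p/L_s)/(d_p/d_s)² = 0.005710/(0.293)² = 0.06651.

0.0665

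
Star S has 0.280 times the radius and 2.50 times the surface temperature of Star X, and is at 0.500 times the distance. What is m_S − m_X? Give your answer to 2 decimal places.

-2.72

L_S/L_X = (0.280)²(2.50)⁴ = 3.063.
F_S/F_X = (L_S/L_X)/(d_S/d_X)² = 3.063/0.2500 = 12.25.
m_S − m_X = −2.5 log₁₀(12.25) = -2.72.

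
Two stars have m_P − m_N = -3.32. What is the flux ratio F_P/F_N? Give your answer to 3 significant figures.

F_P/F_N = 10^(−(m_P − m_N)/2.5) = 10^(3.32/2.5) = 10^1.328 = 21.28.

21.3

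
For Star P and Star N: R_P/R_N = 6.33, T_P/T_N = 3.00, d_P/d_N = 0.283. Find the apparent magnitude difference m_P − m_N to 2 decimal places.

L_P/L_N = (6.33)²(3.00)⁴ = 3246.
F_P/F_N = (L_P/L_N)/(d_P/d_N)² = 3246/0.08009 = 4.052×10^4.
m_P − m_N = −2.5 log₁₀(4.052×10^4) = -11.52.

-11.52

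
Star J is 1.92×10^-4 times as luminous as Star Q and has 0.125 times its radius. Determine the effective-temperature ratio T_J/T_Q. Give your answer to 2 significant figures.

0.33

L ∝ R²T⁴ gives T ∝ (L/R²)^(1/4), so
T_J/T_Q = (1.92×10^-4 / 0.125²)^(1/4) = (0.01229)^(1/4) = 0.3329.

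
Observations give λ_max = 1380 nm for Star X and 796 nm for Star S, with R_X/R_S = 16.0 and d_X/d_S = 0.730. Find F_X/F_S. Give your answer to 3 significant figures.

53.2

Wien's law: T_X/T_S = λ_S/λ_X = 796/1380 = 0.5768.
L_X/L_S = (R_X/R_S)²(T_X/T_S)⁴ = (16.0)²(0.5768)⁴ = 28.34.
F_X/F_S = (L_X/L_S)/(d_X/d_S)² = 28.34/(0.730)² = 53.18.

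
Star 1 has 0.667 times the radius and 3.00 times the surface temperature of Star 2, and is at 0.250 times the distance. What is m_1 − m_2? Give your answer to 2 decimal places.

L_1/L_2 = (0.667)²(3.00)⁴ = 36.04.
F_1/F_2 = (L_1/L_2)/(d_1/d_2)² = 36.04/0.06250 = 576.6.
m_1 − m_2 = −2.5 log₁₀(576.6) = -6.90.

-6.90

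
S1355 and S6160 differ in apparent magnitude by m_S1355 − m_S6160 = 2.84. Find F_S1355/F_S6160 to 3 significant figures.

0.0731

F_S1355/F_S6160 = 10^(−(m_S1355 − m_S6160)/2.5) = 10^(-2.84/2.5) = 10^-1.136 = 0.07311.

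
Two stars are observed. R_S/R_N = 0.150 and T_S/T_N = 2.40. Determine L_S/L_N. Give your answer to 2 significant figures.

From the Stefan–Boltzmann law, L ∝ R²T⁴, so
L_S/L_N = (R_S/R_N)² (T_S/T_N)⁴ = (0.150)² × (2.40)⁴ = 0.02250 × 33.18 = 0.7465.

0.75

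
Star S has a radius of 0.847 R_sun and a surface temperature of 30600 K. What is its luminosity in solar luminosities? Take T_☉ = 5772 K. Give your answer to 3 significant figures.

567 solar luminosities

L/L_☉ = (R/R_☉)² (T/T_☉)⁴ = (0.847)² × (30600/5772)⁴
       = 0.7174 × (5.301)⁴ = 0.7174 × 789.9 = 566.7.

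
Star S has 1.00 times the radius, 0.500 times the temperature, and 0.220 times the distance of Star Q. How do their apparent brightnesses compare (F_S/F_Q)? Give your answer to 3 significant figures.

L_S/L_Q = (R_S/R_Q)²(T_S/T_Q)⁴ = (1.00)² × (0.500)⁴ = 0.06250.
F_S/F_Q = (L_S/L_Q)/(d_S/d_Q)² = 0.06250 / (0.220)² = 1.291.

1.29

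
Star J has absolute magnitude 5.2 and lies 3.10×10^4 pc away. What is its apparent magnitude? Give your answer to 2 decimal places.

22.66

m = M + 5 log₁₀(d/10 pc) = 5.2 + 5 log₁₀(3.10×10^4/10)
  = 5.2 + 5 × 3.491 = 5.2 + 17.46 = 22.66.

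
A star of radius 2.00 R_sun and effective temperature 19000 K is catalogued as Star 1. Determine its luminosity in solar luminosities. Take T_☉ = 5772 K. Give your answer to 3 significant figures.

470 solar luminosities

L/L_☉ = (R/R_☉)² (T/T_☉)⁴ = (2.00)² × (19000/5772)⁴
       = 4.000 × (3.292)⁴ = 4.000 × 117.4 = 469.6.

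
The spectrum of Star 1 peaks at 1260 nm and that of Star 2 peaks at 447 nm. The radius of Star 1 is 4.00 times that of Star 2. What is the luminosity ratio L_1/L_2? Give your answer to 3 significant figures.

0.253

Wien's law gives T ∝ 1/λ_max, so T_1/T_2 = λ_2/λ_1 = 447/1260 = 0.3548.
Then L ∝ R²T⁴ gives L_1/L_2 = (4.00)² × (0.3548)⁴ = 16.00 × 0.01584 = 0.2534.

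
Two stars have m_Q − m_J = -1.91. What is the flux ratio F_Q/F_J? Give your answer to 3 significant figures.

F_Q/F_J = 10^(−(m_Q − m_J)/2.5) = 10^(1.91/2.5) = 10^0.764 = 5.808.

5.81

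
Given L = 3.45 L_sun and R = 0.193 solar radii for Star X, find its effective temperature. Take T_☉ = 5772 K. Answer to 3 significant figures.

T/T_☉ = (L/L_☉)^(1/4) / (R/R_☉)^(1/2)
T = 5772 × (3.45)^(1/4) / √(0.193) = 5772 × 1.363 / 0.4393 = 1.791×10^4 K.

1.79×10^4 K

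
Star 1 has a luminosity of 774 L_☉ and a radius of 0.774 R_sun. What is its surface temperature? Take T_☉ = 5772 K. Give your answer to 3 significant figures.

3.46×10^4 K

T/T_☉ = (L/L_☉)^(1/4) / (R/R_☉)^(1/2)
T = 5772 × (774)^(1/4) / √(0.774) = 5772 × 5.275 / 0.8798 = 3.461×10^4 K.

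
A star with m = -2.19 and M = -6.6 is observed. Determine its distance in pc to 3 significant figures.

76.2 pc

m − M = 5 log₁₀(d/10 pc)
-2.19 − (-6.6) = 4.41 = 5 log₁₀(d/10)
d = 10 × 10^(4.41/5) = 10 × 10^0.882 = 76.21 pc.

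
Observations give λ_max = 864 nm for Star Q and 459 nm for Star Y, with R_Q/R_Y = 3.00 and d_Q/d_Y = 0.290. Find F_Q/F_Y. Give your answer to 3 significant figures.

Wien's law: T_Q/T_Y = λ_Y/λ_Q = 459/864 = 0.5312.
L_Q/L_Y = (R_Q/R_Y)²(T_Q/T_Y)⁴ = (3.00)²(0.5312)⁴ = 0.7169.
F_Q/F_Y = (L_Q/L_Y)/(d_Q/d_Y)² = 0.7169/(0.290)² = 8.524.

8.52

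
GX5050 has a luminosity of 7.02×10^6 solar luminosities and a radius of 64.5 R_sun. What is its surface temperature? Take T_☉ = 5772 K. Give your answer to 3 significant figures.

T/T_☉ = (L/L_☉)^(1/4) / (R/R_☉)^(1/2)
T = 5772 × (7.02×10^6)^(1/4) / √(64.5) = 5772 × 51.47 / 8.031 = 3.699×10^4 K.

3.70×10^4 K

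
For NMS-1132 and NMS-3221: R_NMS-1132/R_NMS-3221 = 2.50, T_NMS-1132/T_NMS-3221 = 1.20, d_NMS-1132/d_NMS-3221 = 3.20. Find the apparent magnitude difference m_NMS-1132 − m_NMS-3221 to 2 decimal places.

L_NMS-1132/L_NMS-3221 = (2.50)²(1.20)⁴ = 12.96.
F_NMS-1132/F_NMS-3221 = (L_NMS-1132/L_NMS-3221)/(d_NMS-1132/d_NMS-3221)² = 12.96/10.24 = 1.266.
m_NMS-1132 − m_NMS-3221 = −2.5 log₁₀(1.266) = -0.26.

-0.26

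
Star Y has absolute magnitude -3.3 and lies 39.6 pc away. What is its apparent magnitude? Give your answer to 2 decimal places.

-0.31

m = M + 5 log₁₀(d/10 pc) = -3.3 + 5 log₁₀(39.6/10)
  = -3.3 + 5 × 0.598 = -3.3 + 2.99 = -0.31.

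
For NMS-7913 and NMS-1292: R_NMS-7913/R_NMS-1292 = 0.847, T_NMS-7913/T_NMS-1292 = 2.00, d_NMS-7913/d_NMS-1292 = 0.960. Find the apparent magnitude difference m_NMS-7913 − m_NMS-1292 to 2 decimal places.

-2.74

L_NMS-7913/L_NMS-1292 = (0.847)²(2.00)⁴ = 11.48.
F_NMS-7913/F_NMS-1292 = (L_NMS-7913/L_NMS-1292)/(d_NMS-7913/d_NMS-1292)² = 11.48/0.9216 = 12.46.
m_NMS-7913 − m_NMS-1292 = −2.5 log₁₀(12.46) = -2.74.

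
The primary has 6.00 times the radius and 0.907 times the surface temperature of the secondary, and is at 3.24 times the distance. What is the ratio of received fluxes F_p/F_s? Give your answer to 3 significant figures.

L_p/L_s = (R_p/R_s)²(T_p/T_s)⁴ = (6.00)² × (0.907)⁴ = 24.36.
F_p/F_s = (L_p/L_s)/(d_p/d_s)² = 24.36 / (3.24)² = 2.321.

2.32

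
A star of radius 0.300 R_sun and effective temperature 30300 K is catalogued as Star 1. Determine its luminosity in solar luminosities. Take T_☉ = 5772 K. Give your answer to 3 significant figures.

L/L_☉ = (R/R_☉)² (T/T_☉)⁴ = (0.300)² × (30300/5772)⁴
       = 0.09000 × (5.249)⁴ = 0.09000 × 759.4 = 68.35.

68.3 solar luminosities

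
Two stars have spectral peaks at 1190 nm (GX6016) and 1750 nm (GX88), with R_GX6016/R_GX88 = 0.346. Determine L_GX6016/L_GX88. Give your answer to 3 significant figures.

Wien's law gives T ∝ 1/λ_max, so T_GX6016/T_GX88 = λ_GX88/λ_GX6016 = 1750/1190 = 1.471.
Then L ∝ R²T⁴ gives L_GX6016/L_GX88 = (0.346)² × (1.471)⁴ = 0.1197 × 4.677 = 0.5599.

0.560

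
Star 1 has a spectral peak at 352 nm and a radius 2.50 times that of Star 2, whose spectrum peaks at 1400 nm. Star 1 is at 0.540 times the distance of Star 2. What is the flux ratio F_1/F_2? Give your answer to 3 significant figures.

5.36×10^3

Wien's law: T_1/T_2 = λ_2/λ_1 = 1400/352 = 3.977.
L_1/L_2 = (R_1/R_2)²(T_1/T_2)⁴ = (2.50)²(3.977)⁴ = 1564.
F_1/F_2 = (L_1/L_2)/(d_1/d_2)² = 1564/(0.540)² = 5363.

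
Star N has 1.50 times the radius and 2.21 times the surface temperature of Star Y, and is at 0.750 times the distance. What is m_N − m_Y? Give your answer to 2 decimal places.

L_N/L_Y = (1.50)²(2.21)⁴ = 53.67.
F_N/F_Y = (L_N/L_Y)/(d_N/d_Y)² = 53.67/0.5625 = 95.42.
m_N − m_Y = −2.5 log₁₀(95.42) = -4.95.

-4.95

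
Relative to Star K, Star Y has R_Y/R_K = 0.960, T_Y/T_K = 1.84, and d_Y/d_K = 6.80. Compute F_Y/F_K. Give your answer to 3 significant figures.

0.228

L_Y/L_K = (R_Y/R_K)²(T_Y/T_K)⁴ = (0.960)² × (1.84)⁴ = 10.56.
F_Y/F_K = (L_Y/L_K)/(d_Y/d_K)² = 10.56 / (6.80)² = 0.2285.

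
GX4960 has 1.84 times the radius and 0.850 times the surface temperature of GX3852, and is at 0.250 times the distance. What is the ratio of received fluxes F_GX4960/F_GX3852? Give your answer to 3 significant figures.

28.3

L_GX4960/L_GX3852 = (R_GX4960/R_GX3852)²(T_GX4960/T_GX3852)⁴ = (1.84)² × (0.850)⁴ = 1.767.
F_GX4960/F_GX3852 = (L_GX4960/L_GX3852)/(d_GX4960/d_GX3852)² = 1.767 / (0.250)² = 28.28.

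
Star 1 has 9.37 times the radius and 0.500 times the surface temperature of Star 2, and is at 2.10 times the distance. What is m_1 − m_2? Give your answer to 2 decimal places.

-0.24

L_1/L_2 = (9.37)²(0.500)⁴ = 5.487.
F_1/F_2 = (L_1/L_2)/(d_1/d_2)² = 5.487/4.410 = 1.244.
m_1 − m_2 = −2.5 log₁₀(1.244) = -0.24.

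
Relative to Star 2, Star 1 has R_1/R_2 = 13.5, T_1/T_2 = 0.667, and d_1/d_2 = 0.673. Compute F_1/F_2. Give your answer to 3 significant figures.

L_1/L_2 = (R_1/R_2)²(T_1/T_2)⁴ = (13.5)² × (0.667)⁴ = 36.07.
F_1/F_2 = (L_1/L_2)/(d_1/d_2)² = 36.07 / (0.673)² = 79.64.

79.6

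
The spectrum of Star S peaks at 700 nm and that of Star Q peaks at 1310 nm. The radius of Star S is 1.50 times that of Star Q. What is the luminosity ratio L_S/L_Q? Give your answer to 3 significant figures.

27.6

Wien's law gives T ∝ 1/λ_max, so T_S/T_Q = λ_Q/λ_S = 1310/700 = 1.871.
Then L ∝ R²T⁴ gives L_S/L_Q = (1.50)² × (1.871)⁴ = 2.250 × 12.27 = 27.60.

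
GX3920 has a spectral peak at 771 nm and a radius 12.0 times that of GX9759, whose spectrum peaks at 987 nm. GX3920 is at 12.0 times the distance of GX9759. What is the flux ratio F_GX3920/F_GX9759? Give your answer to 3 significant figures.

Wien's law: T_GX3920/T_GX9759 = λ_GX9759/λ_GX3920 = 987/771 = 1.280.
L_GX3920/L_GX9759 = (R_GX3920/R_GX9759)²(T_GX3920/T_GX9759)⁴ = (12.0)²(1.280)⁴ = 386.7.
F_GX3920/F_GX9759 = (L_GX3920/L_GX9759)/(d_GX3920/d_GX9759)² = 386.7/(12.0)² = 2.686.

2.69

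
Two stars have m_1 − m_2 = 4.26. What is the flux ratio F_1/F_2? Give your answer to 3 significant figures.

0.0198

F_1/F_2 = 10^(−(m_1 − m_2)/2.5) = 10^(-4.26/2.5) = 10^-1.704 = 0.01977.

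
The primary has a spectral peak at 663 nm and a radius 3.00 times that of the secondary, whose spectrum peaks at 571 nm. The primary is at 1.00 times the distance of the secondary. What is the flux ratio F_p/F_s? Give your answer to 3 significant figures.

Wien's law: T_p/T_s = λ_s/λ_p = 571/663 = 0.8612.
L_p/L_s = (R_p/R_s)²(T_p/T_s)⁴ = (3.00)²(0.8612)⁴ = 4.951.
F_p/F_s = (L_p/L_s)/(d_p/d_s)² = 4.951/(1.00)² = 4.951.

4.95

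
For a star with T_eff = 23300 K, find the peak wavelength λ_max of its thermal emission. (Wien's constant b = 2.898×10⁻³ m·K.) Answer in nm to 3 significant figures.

λ_max = b/T = 2.898×10⁻³ / 23300 = 1.24×10^-7 m = 124.4 nm.

124 nm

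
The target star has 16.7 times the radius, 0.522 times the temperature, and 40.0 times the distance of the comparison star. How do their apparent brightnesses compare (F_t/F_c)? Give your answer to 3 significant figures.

0.0129

L_t/L_c = (R_t/R_c)²(T_t/T_c)⁴ = (16.7)² × (0.522)⁴ = 20.71.
F_t/F_c = (L_t/L_c)/(d_t/d_c)² = 20.71 / (40.0)² = 0.01294.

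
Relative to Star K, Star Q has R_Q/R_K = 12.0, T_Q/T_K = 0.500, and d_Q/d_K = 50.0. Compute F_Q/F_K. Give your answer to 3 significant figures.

0.00360

L_Q/L_K = (R_Q/R_K)²(T_Q/T_K)⁴ = (12.0)² × (0.500)⁴ = 9.000.
F_Q/F_K = (L_Q/L_K)/(d_Q/d_K)² = 9.000 / (50.0)² = 0.003600.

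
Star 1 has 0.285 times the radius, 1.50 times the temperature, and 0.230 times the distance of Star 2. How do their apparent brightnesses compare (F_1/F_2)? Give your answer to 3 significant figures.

L_1/L_2 = (R_1/R_2)²(T_1/T_2)⁴ = (0.285)² × (1.50)⁴ = 0.4112.
F_1/F_2 = (L_1/L_2)/(d_1/d_2)² = 0.4112 / (0.230)² = 7.773.

7.77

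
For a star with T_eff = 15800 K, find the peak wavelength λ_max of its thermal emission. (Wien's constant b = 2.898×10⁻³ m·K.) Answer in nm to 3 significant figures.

λ_max = b/T = 2.898×10⁻³ / 15800 = 1.83×10^-7 m = 183.4 nm.

183 nm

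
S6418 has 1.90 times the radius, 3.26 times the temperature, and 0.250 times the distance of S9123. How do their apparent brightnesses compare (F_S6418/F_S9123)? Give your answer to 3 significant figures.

L_S6418/L_S9123 = (R_S6418/R_S9123)²(T_S6418/T_S9123)⁴ = (1.90)² × (3.26)⁴ = 407.7.
F_S6418/F_S9123 = (L_S6418/L_S9123)/(d_S6418/d_S9123)² = 407.7 / (0.250)² = 6524.

6.52×10^3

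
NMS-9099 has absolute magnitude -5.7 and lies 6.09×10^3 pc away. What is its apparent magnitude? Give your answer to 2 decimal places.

8.22

m = M + 5 log₁₀(d/10 pc) = -5.7 + 5 log₁₀(6.09×10^3/10)
  = -5.7 + 5 × 2.785 = -5.7 + 13.92 = 8.22.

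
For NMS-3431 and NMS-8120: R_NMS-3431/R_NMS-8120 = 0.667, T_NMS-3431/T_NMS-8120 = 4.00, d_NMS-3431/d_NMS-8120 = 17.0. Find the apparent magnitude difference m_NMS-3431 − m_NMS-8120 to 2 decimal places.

L_NMS-3431/L_NMS-8120 = (0.667)²(4.00)⁴ = 113.9.
F_NMS-3431/F_NMS-8120 = (L_NMS-3431/L_NMS-8120)/(d_NMS-3431/d_NMS-8120)² = 113.9/289.0 = 0.3941.
m_NMS-3431 − m_NMS-8120 = −2.5 log₁₀(0.3941) = 1.01.

1.01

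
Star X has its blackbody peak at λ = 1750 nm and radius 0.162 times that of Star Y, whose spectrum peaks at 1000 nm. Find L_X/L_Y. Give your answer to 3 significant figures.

0.00280

Wien's law gives T ∝ 1/λ_max, so T_X/T_Y = λ_Y/λ_X = 1000/1750 = 0.5714.
Then L ∝ R²T⁴ gives L_X/L_Y = (0.162)² × (0.5714)⁴ = 0.02624 × 0.1066 = 0.002798.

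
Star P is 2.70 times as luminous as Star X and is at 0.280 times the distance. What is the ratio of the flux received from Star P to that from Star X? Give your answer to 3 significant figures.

34.4

F = L/(4πd²), so F_P/F_X = (L_P/L_X) / (d_P/d_X)²
= 2.70 / (0.280)² = 2.70 / 0.07840 = 34.44.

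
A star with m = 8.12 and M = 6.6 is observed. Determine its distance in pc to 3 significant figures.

20.1 pc

m − M = 5 log₁₀(d/10 pc)
8.12 − (6.6) = 1.52 = 5 log₁₀(d/10)
d = 10 × 10^(1.52/5) = 10 × 10^0.304 = 20.14 pc.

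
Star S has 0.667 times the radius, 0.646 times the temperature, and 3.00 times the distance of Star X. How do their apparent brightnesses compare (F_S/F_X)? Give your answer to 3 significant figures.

0.00861

L_S/L_X = (R_S/R_X)²(T_S/T_X)⁴ = (0.667)² × (0.646)⁴ = 0.07748.
F_S/F_X = (L_S/L_X)/(d_S/d_X)² = 0.07748 / (3.00)² = 0.008609.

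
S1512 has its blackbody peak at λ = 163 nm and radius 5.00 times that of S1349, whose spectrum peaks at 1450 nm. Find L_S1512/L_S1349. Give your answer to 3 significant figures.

Wien's law gives T ∝ 1/λ_max, so T_S1512/T_S1349 = λ_S1349/λ_S1512 = 1450/163 = 8.896.
Then L ∝ R²T⁴ gives L_S1512/L_S1349 = (5.00)² × (8.896)⁴ = 25.00 × 6262 = 1.566×10^5.

1.57×10^5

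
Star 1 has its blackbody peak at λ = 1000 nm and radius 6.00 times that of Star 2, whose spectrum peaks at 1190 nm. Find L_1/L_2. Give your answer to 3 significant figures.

Wien's law gives T ∝ 1/λ_max, so T_1/T_2 = λ_2/λ_1 = 1190/1000 = 1.190.
Then L ∝ R²T⁴ gives L_1/L_2 = (6.00)² × (1.190)⁴ = 36.00 × 2.005 = 72.19.

72.2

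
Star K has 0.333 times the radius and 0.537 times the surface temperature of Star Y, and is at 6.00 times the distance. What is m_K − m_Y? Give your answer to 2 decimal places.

8.98

L_K/L_Y = (0.333)²(0.537)⁴ = 0.009221.
F_K/F_Y = (L_K/L_Y)/(d_K/d_Y)² = 0.009221/36.00 = 2.561×10^-4.
m_K − m_Y = −2.5 log₁₀(2.561×10^-4) = 8.98.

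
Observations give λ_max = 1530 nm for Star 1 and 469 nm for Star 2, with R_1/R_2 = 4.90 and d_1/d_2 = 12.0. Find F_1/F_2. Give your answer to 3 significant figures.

Wien's law: T_1/T_2 = λ_2/λ_1 = 469/1530 = 0.3065.
L_1/L_2 = (R_1/R_2)²(T_1/T_2)⁴ = (4.90)²(0.3065)⁴ = 0.2120.
F_1/F_2 = (L_1/L_2)/(d_1/d_2)² = 0.2120/(12.0)² = 0.001472.

0.00147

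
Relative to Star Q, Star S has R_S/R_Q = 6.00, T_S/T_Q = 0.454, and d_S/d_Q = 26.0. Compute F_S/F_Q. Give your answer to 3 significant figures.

L_S/L_Q = (R_S/R_Q)²(T_S/T_Q)⁴ = (6.00)² × (0.454)⁴ = 1.529.
F_S/F_Q = (L_S/L_Q)/(d_S/d_Q)² = 1.529 / (26.0)² = 0.002262.

0.00226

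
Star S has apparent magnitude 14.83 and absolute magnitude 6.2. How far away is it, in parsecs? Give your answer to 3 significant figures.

532 pc

m − M = 5 log₁₀(d/10 pc)
14.83 − (6.2) = 8.63 = 5 log₁₀(d/10)
d = 10 × 10^(8.63/5) = 10 × 10^1.726 = 532.1 pc.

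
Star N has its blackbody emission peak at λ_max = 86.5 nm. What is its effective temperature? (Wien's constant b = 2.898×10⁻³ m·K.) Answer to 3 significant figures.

3.35×10^4 K

T = b/λ_max = 2.898×10⁻³ / (86.5×10⁻⁹) = 3.350×10^4 K.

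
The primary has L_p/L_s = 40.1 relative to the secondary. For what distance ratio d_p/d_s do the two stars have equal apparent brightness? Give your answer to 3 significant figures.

6.33

Equal flux requires L_p/d_p² = L_s/d_s², so d_p/d_s = √(L_p/L_s)
= √(40.1) = 6.332.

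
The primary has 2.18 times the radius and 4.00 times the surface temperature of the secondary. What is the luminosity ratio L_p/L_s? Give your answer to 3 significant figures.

1.22×10^3

From the Stefan–Boltzmann law, L ∝ R²T⁴, so
L_p/L_s = (R_p/R_s)² (T_p/T_s)⁴ = (2.18)² × (4.00)⁴ = 4.752 × 256.0 = 1217.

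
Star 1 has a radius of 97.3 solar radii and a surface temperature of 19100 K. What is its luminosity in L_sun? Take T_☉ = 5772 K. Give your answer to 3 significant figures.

1.14×10^6 L_sun

L/L_☉ = (R/R_☉)² (T/T_☉)⁴ = (97.3)² × (19100/5772)⁴
       = 9467 × (3.309)⁴ = 9467 × 119.9 = 1.135×10^6.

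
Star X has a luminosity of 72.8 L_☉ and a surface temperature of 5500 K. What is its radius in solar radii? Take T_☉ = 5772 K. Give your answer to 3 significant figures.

9.40 solar radii

R/R_☉ = √(L/L_☉) / (T/T_☉)² = √(72.8) / (0.9529)²
       = 8.532 / 0.9080 = 9.397.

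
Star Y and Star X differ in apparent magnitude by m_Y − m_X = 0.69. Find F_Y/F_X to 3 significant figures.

F_Y/F_X = 10^(−(m_Y − m_X)/2.5) = 10^(-0.69/2.5) = 10^-0.276 = 0.5297.

0.530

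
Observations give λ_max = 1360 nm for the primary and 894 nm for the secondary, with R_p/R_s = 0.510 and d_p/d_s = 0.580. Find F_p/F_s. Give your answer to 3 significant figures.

Wien's law: T_p/T_s = λ_s/λ_p = 894/1360 = 0.6574.
L_p/L_s = (R_p/R_s)²(T_p/T_s)⁴ = (0.510)²(0.6574)⁴ = 0.04857.
F_p/F_s = (L_p/L_s)/(d_p/d_s)² = 0.04857/(0.580)² = 0.1444.

0.144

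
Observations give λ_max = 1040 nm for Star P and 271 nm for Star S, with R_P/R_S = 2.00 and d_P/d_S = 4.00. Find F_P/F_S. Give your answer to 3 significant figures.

Wien's law: T_P/T_S = λ_S/λ_P = 271/1040 = 0.2606.
L_P/L_S = (R_P/R_S)²(T_P/T_S)⁴ = (2.00)²(0.2606)⁴ = 0.01844.
F_P/F_S = (L_P/L_S)/(d_P/d_S)² = 0.01844/(4.00)² = 0.001153.

0.00115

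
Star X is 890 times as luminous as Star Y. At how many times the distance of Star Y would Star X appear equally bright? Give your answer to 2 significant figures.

30

Equal flux requires L_X/d_X² = L_Y/d_Y², so d_X/d_Y = √(L_X/L_Y)
= √(890) = 29.83.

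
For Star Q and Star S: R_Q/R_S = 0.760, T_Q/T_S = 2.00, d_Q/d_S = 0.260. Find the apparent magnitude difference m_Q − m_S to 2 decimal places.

-5.34

L_Q/L_S = (0.760)²(2.00)⁴ = 9.242.
F_Q/F_S = (L_Q/L_S)/(d_Q/d_S)² = 9.242/0.06760 = 136.7.
m_Q − m_S = −2.5 log₁₀(136.7) = -5.34.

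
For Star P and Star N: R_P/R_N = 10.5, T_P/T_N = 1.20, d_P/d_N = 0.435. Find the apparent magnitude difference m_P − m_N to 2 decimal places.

-7.71

L_P/L_N = (10.5)²(1.20)⁴ = 228.6.
F_P/F_N = (L_P/L_N)/(d_P/d_N)² = 228.6/0.1892 = 1208.
m_P − m_N = −2.5 log₁₀(1208) = -7.71.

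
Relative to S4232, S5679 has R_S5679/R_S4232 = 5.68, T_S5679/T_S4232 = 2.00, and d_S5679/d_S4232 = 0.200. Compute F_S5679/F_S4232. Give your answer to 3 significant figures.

L_S5679/L_S4232 = (R_S5679/R_S4232)²(T_S5679/T_S4232)⁴ = (5.68)² × (2.00)⁴ = 516.2.
F_S5679/F_S4232 = (L_S5679/L_S4232)/(d_S5679/d_S4232)² = 516.2 / (0.200)² = 1.290×10^4.

1.29×10^4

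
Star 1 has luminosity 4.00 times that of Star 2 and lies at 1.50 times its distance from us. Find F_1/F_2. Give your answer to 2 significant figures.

F = L/(4πd²), so F_1/F_2 = (L_1/L_2) / (d_1/d_2)²
= 4.00 / (1.50)² = 4.00 / 2.250 = 1.778.

1.8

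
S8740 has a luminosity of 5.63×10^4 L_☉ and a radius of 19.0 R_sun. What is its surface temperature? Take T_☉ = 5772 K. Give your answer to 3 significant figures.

2.04×10^4 K

T/T_☉ = (L/L_☉)^(1/4) / (R/R_☉)^(1/2)
T = 5772 × (5.63×10^4)^(1/4) / √(19.0) = 5772 × 15.40 / 4.359 = 2.040×10^4 K.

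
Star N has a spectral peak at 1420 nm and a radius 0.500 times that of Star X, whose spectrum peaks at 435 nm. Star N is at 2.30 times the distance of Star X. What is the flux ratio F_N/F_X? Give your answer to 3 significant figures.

Wien's law: T_N/T_X = λ_X/λ_N = 435/1420 = 0.3063.
L_N/L_X = (R_N/R_X)²(T_N/T_X)⁴ = (0.500)²(0.3063)⁴ = 0.002202.
F_N/F_X = (L_N/L_X)/(d_N/d_X)² = 0.002202/(2.30)² = 4.162×10^-4.

4.16×10^-4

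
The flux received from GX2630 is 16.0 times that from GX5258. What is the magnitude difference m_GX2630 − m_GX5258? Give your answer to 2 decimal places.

m_GX2630 − m_GX5258 = −2.5 log₁₀(F_GX2630/F_GX5258) = −2.5 log₁₀(16.0) = −2.5 × (1.204) = -3.010.

-3.01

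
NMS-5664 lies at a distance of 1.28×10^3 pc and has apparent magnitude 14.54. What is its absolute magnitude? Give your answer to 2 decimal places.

4.00

M = m − 5 log₁₀(d/10 pc) = 14.54 − 5 log₁₀(1.28×10^3/10)
  = 14.54 − 5 × 2.107 = 14.54 − 10.54 = 4.00.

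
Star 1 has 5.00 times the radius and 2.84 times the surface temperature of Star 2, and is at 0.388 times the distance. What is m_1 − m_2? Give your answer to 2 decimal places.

-10.08

L_1/L_2 = (5.00)²(2.84)⁴ = 1626.
F_1/F_2 = (L_1/L_2)/(d_1/d_2)² = 1626/0.1505 = 1.080×10^4.
m_1 − m_2 = −2.5 log₁₀(1.080×10^4) = -10.08.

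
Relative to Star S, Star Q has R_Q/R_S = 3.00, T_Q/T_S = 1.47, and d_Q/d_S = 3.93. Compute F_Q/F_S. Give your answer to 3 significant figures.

L_Q/L_S = (R_Q/R_S)²(T_Q/T_S)⁴ = (3.00)² × (1.47)⁴ = 42.03.
F_Q/F_S = (L_Q/L_S)/(d_Q/d_S)² = 42.03 / (3.93)² = 2.721.

2.72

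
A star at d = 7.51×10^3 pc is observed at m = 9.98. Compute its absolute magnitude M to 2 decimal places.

M = m − 5 log₁₀(d/10 pc) = 9.98 − 5 log₁₀(7.51×10^3/10)
  = 9.98 − 5 × 2.876 = 9.98 − 14.38 = -4.40.

-4.40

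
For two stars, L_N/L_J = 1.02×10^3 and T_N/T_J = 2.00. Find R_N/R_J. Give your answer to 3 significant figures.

7.98

L ∝ R²T⁴ gives R ∝ √L / T², so
R_N/R_J = √(1.02×10^3) / (2.00)² = 31.94 / 4.000 = 7.984.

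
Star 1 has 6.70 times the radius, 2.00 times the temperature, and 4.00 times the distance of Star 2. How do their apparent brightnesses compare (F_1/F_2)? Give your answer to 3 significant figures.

44.9

L_1/L_2 = (R_1/R_2)²(T_1/T_2)⁴ = (6.70)² × (2.00)⁴ = 718.2.
F_1/F_2 = (L_1/L_2)/(d_1/d_2)² = 718.2 / (4.00)² = 44.89.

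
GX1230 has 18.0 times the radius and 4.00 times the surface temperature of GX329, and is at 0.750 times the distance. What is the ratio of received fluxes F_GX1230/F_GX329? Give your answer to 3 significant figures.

L_GX1230/L_GX329 = (R_GX1230/R_GX329)²(T_GX1230/T_GX329)⁴ = (18.0)² × (4.00)⁴ = 8.294×10^4.
F_GX1230/F_GX329 = (L_GX1230/L_GX329)/(d_GX1230/d_GX329)² = 8.294×10^4 / (0.750)² = 1.475×10^5.

1.47×10^5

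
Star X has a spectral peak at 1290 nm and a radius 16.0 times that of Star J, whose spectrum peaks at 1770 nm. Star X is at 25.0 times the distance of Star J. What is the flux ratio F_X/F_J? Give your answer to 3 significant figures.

Wien's law: T_X/T_J = λ_J/λ_X = 1770/1290 = 1.372.
L_X/L_J = (R_X/R_J)²(T_X/T_J)⁴ = (16.0)²(1.372)⁴ = 907.3.
F_X/F_J = (L_X/L_J)/(d_X/d_J)² = 907.3/(25.0)² = 1.452.

1.45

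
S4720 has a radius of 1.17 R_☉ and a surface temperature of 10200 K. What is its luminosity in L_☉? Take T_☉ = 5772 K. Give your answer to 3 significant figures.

13.3 L_☉

L/L_☉ = (R/R_☉)² (T/T_☉)⁴ = (1.17)² × (10200/5772)⁴
       = 1.369 × (1.767)⁴ = 1.369 × 9.752 = 13.35.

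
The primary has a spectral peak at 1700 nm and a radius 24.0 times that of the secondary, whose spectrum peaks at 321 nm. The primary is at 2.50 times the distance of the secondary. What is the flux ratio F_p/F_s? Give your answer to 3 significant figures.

0.117

Wien's law: T_p/T_s = λ_s/λ_p = 321/1700 = 0.1888.
L_p/L_s = (R_p/R_s)²(T_p/T_s)⁴ = (24.0)²(0.1888)⁴ = 0.7322.
F_p/F_s = (L_p/L_s)/(d_p/d_s)² = 0.7322/(2.50)² = 0.1172.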